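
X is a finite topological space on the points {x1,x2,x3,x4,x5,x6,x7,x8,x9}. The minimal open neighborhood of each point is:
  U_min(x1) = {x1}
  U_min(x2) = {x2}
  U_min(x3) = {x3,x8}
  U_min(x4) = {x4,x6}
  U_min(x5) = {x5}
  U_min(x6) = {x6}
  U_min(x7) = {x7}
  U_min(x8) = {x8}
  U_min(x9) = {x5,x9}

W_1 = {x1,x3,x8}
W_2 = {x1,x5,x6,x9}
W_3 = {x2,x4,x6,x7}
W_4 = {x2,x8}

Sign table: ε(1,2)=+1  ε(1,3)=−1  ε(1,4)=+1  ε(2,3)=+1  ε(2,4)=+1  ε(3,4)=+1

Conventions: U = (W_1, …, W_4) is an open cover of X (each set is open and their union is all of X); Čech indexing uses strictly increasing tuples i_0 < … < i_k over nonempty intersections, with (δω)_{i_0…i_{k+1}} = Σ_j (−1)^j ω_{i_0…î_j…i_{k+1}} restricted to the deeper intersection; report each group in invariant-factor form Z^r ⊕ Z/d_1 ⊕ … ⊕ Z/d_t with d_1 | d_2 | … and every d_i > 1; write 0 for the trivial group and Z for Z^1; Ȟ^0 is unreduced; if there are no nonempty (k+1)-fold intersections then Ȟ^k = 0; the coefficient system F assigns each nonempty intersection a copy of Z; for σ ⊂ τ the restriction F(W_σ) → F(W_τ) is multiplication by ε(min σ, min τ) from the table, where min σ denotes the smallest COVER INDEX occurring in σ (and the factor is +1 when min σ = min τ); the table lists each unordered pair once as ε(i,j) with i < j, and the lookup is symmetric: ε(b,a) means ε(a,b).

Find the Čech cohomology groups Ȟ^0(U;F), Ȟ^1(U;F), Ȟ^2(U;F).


Ȟ^0 ≅ Z; Ȟ^1 ≅ Z; Ȟ^2 ≅ 0

intersection data:
  W12={x1} W14={x8} W23={x6} W34={x2}
C dims 4,4; δ0: rk 3, SNF 1^3
Ȟ^0 = (4 − 3) − 0 = 1, so Ȟ^0 ≅ Z
Ȟ^1 = (4 − 0) − 3 = 1, so Ȟ^1 ≅ Z
Ȟ^2 = (0 − 0) − 0 = 0, so Ȟ^2 ≅ 0


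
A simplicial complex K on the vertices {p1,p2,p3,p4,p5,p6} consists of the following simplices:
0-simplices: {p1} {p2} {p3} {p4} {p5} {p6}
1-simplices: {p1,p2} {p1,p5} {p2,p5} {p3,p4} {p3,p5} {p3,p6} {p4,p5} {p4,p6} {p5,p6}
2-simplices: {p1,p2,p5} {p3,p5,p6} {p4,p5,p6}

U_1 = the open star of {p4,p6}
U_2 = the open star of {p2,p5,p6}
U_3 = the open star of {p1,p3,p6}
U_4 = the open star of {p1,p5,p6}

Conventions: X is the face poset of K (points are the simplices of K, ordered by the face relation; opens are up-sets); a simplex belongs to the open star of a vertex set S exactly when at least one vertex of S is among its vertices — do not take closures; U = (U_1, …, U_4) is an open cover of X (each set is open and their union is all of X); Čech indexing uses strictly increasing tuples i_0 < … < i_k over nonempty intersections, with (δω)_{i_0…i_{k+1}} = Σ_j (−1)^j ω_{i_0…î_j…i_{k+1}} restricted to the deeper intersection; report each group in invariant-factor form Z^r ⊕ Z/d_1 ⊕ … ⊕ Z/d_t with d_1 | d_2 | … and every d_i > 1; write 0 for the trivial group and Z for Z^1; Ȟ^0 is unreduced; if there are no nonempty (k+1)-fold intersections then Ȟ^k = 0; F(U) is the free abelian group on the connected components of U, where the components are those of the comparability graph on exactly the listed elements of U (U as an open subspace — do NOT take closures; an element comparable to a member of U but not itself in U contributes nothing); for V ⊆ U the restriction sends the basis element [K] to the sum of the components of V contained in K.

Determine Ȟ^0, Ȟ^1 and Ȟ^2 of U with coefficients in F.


nerve of the cover:
  U1={{p4},{p6},{p3,p4},{p3,p6},{p4,p5},{p4,p6},{p5,p6},{p3,p5,p6},{p4,p5,p6}} U2={{p2},{p5},{p6},{p1,p2},{p1,p5},{p2,p5},{p3,p5},{p3,p6},{p4,p5},{p4,p6},{p5,p6},{p1,p2,p5},{p3,p5,p6},{p4,p5,p6}} U3={{p1},{p3},{p6},{p1,p2},{p1,p5},{p3,p4},{p3,p5},{p3,p6},{p4,p6},{p5,p6},{p1,p2,p5},{p3,p5,p6},{p4,p5,p6}} U4={{p1},{p5},{p6},{p1,p2},{p1,p5},{p2,p5},{p3,p5},{p3,p6},{p4,p5},{p4,p6},{p5,p6},{p1,p2,p5},{p3,p5,p6},{p4,p5,p6}}
  U12={{p6},{p3,p6},{p4,p5},{p4,p6},{p5,p6},{p3,p5,p6},{p4,p5,p6}} U13={{p6},{p3,p4},{p3,p6},{p4,p6},{p5,p6},{p3,p5,p6},{p4,p5,p6}} U14={{p6},{p3,p6},{p4,p5},{p4,p6},{p5,p6},{p3,p5,p6},{p4,p5,p6}} U23={{p6},{p1,p2},{p1,p5},{p3,p5},{p3,p6},{p4,p6},{p5,p6},{p1,p2,p5},{p3,p5,p6},{p4,p5,p6}} U24={{p5},{p6},{p1,p2},{p1,p5},{p2,p5},{p3,p5},{p3,p6},{p4,p5},{p4,p6},{p5,p6},{p1,p2,p5},{p3,p5,p6},{p4,p5,p6}} U34={{p1},{p6},{p1,p2},{p1,p5},{p3,p5},{p3,p6},{p4,p6},{p5,p6},{p1,p2,p5},{p3,p5,p6},{p4,p5,p6}}
  U123={{p6},{p3,p6},{p4,p6},{p5,p6},{p3,p5,p6},{p4,p5,p6}} U124={{p6},{p3,p6},{p4,p5},{p4,p6},{p5,p6},{p3,p5,p6},{p4,p5,p6}} U134={{p6},{p3,p6},{p4,p6},{p5,p6},{p3,p5,p6},{p4,p5,p6}} U234={{p6},{p1,p2},{p1,p5},{p3,p5},{p3,p6},{p4,p6},{p5,p6},{p1,p2,p5},{p3,p5,p6},{p4,p5,p6}}
  U1234={{p6},{p3,p6},{p4,p6},{p5,p6},{p3,p5,p6},{p4,p5,p6}}
components per intersection:
  U1: {{p4},{p6},{p3,p4},{p3,p6},{p4,p5},{p4,p6},{p5,p6},{p3,p5,p6},{p4,p5,p6}}
  U2: {{p2},{p5},{p6},{p1,p2},{p1,p5},{p2,p5},{p3,p5},{p3,p6},{p4,p5},{p4,p6},{p5,p6},{p1,p2,p5},{p3,p5,p6},{p4,p5,p6}}
  U3: {{p1},{p1,p2},{p1,p5},{p1,p2,p5}} {{p3},{p6},{p3,p4},{p3,p5},{p3,p6},{p4,p6},{p5,p6},{p3,p5,p6},{p4,p5,p6}}
  U4: {{p1},{p5},{p6},{p1,p2},{p1,p5},{p2,p5},{p3,p5},{p3,p6},{p4,p5},{p4,p6},{p5,p6},{p1,p2,p5},{p3,p5,p6},{p4,p5,p6}}
  U12: {{p6},{p3,p6},{p4,p5},{p4,p6},{p5,p6},{p3,p5,p6},{p4,p5,p6}}
  U13: {{p6},{p3,p6},{p4,p6},{p5,p6},{p3,p5,p6},{p4,p5,p6}} {{p3,p4}}
  U14: {{p6},{p3,p6},{p4,p5},{p4,p6},{p5,p6},{p3,p5,p6},{p4,p5,p6}}
  U23: {{p6},{p3,p5},{p3,p6},{p4,p6},{p5,p6},{p3,p5,p6},{p4,p5,p6}} {{p1,p2},{p1,p5},{p1,p2,p5}}
  U24: {{p5},{p6},{p1,p2},{p1,p5},{p2,p5},{p3,p5},{p3,p6},{p4,p5},{p4,p6},{p5,p6},{p1,p2,p5},{p3,p5,p6},{p4,p5,p6}}
  U34: {{p1},{p1,p2},{p1,p5},{p1,p2,p5}} {{p6},{p3,p5},{p3,p6},{p4,p6},{p5,p6},{p3,p5,p6},{p4,p5,p6}}
  U123: {{p6},{p3,p6},{p4,p6},{p5,p6},{p3,p5,p6},{p4,p5,p6}}
  U124: {{p6},{p3,p6},{p4,p5},{p4,p6},{p5,p6},{p3,p5,p6},{p4,p5,p6}}
  U134: {{p6},{p3,p6},{p4,p6},{p5,p6},{p3,p5,p6},{p4,p5,p6}}
  U234: {{p6},{p3,p5},{p3,p6},{p4,p6},{p5,p6},{p3,p5,p6},{p4,p5,p6}} {{p1,p2},{p1,p5},{p1,p2,p5}}
  U1234: {{p6},{p3,p6},{p4,p6},{p5,p6},{p3,p5,p6},{p4,p5,p6}}
C dims 5,9,5,1; δ0: rk 4, SNF 1^4; δ1: rk 4, SNF 1^4; δ2: rk 1, SNF 1^1
Ȟ^0 = (5 − 4) − 0 = 1, so Ȟ^0 ≅ Z
Ȟ^1 = (9 − 4) − 4 = 1, so Ȟ^1 ≅ Z
Ȟ^2 = (5 − 1) − 4 = 0, so Ȟ^2 ≅ 0

Ȟ^0 ≅ Z, Ȟ^1 ≅ Z, Ȟ^2 ≅ 0


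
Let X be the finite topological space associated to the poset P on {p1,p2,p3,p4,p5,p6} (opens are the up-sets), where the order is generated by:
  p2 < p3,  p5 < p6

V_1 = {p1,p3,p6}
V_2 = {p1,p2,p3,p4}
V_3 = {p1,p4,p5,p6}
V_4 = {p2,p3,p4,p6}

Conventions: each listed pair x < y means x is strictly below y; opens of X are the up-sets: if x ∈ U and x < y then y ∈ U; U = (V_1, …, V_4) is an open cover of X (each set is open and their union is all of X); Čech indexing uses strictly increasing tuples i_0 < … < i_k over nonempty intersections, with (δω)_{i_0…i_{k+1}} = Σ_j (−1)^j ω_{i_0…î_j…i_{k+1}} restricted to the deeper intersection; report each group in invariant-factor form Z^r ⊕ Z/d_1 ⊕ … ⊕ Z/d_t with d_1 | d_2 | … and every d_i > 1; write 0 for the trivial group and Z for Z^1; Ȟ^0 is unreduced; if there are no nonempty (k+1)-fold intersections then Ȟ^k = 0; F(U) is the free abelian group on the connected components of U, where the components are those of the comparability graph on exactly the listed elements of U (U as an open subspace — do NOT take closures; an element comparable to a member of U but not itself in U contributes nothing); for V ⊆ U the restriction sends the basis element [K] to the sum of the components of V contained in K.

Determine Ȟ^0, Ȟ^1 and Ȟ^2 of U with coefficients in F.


nerve simplices:
  V12={p1,p3} V13={p1,p6} V14={p3,p6} V23={p1,p4} V24={p2,p3,p4} V34={p4,p6}
  V123={p1} V124={p3} V134={p6} V234={p4}
components per intersection:
  V1: {p1} {p3} {p6}
  V2: {p1} {p2,p3} {p4}
  V3: {p1} {p4} {p5,p6}
  V4: {p2,p3} {p4} {p6}
  V12: {p1} {p3}
  V13: {p1} {p6}
  V14: {p3} {p6}
  V23: {p1} {p4}
  V24: {p2,p3} {p4}
  V34: {p4} {p6}
  V123: {p1}
  V124: {p3}
  V134: {p6}
  V234: {p4}
C dims 12,12,4; δ0: rk 8, SNF 1^8; δ1: rk 4, SNF 1^4
degree 0: 12−8−0 = 4 → Ȟ^0 ≅ Z^4
degree 1: 12−4−8 = 0 → Ȟ^1 ≅ 0
degree 2: 4−0−4 = 0 → Ȟ^2 ≅ 0

Ȟ^0(U;F) ≅ Z^4,  Ȟ^1(U;F) ≅ 0,  Ȟ^2(U;F) ≅ 0


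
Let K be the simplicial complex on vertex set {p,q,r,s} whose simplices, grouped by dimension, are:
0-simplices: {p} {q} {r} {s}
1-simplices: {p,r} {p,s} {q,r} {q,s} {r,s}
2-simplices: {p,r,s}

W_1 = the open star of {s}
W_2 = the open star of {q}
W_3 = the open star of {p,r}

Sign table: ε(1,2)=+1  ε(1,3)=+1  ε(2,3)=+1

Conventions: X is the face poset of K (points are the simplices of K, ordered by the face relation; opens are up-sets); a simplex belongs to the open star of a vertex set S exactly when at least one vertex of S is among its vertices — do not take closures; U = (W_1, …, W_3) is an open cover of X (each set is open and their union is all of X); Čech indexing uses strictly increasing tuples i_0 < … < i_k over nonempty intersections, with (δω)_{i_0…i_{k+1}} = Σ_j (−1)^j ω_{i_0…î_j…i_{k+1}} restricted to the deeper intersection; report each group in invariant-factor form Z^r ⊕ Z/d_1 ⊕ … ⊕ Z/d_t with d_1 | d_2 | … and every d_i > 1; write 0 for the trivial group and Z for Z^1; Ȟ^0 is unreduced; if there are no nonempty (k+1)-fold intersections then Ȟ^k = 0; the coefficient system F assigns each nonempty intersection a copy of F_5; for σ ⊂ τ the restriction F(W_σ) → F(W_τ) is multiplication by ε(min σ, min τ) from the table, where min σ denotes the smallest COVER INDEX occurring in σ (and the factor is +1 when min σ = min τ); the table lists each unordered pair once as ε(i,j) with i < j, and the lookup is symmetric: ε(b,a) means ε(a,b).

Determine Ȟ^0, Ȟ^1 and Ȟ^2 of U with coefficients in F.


intersection data:
  W1={{s},{p,s},{q,s},{r,s},{p,r,s}} W2={{q},{q,r},{q,s}} W3={{p},{r},{p,r},{p,s},{q,r},{r,s},{p,r,s}}
  W12={{q,s}} W13={{p,s},{r,s},{p,r,s}} W23={{q,r}}
C dims 3,3; δ0: rk_F5 2
Ȟ^0 = (3 − 2) − 0 = 1, so Ȟ^0 ≅ Z/5
Ȟ^1 = (3 − 0) − 2 = 1, so Ȟ^1 ≅ Z/5
Ȟ^2 = (0 − 0) − 0 = 0, so Ȟ^2 ≅ 0

Ȟ^0(U;F) ≅ Z/5; Ȟ^1(U;F) ≅ Z/5; Ȟ^2(U;F) ≅ 0


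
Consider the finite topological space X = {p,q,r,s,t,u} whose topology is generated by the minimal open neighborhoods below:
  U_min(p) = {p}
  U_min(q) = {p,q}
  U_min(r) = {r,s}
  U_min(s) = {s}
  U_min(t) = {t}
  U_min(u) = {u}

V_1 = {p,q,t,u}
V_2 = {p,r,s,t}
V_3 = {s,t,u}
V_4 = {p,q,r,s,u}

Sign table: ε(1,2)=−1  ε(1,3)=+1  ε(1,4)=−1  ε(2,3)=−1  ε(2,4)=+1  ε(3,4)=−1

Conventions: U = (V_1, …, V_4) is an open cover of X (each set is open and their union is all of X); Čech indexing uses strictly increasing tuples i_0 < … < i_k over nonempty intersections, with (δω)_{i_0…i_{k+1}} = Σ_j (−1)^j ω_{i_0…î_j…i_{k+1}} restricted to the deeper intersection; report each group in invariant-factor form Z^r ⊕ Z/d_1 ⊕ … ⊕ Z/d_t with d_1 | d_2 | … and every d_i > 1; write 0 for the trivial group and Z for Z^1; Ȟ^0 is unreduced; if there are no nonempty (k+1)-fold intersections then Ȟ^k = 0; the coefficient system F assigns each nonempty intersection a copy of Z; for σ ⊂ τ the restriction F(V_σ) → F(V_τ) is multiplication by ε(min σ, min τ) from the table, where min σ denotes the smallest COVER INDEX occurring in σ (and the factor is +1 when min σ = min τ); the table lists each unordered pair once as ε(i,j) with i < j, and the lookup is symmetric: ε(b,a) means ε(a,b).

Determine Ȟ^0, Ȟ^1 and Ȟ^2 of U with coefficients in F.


Ȟ^0 = Z; Ȟ^1 = 0; Ȟ^2 = Z

intersection data:
  V12={p,t} V13={t,u} V14={p,q,u} V23={s,t} V24={p,r,s} V34={s,u}
  V123={t} V124={p} V134={u} V234={s}
C dims 4,6,4; δ0: rk 3, SNF 1^3; δ1: rk 3, SNF 1^3
Ȟ^0 = (4 − 3) − 0 = 1, so Ȟ^0 ≅ Z
Ȟ^1 = (6 − 3) − 3 = 0, so Ȟ^1 ≅ 0
Ȟ^2 = (4 − 0) − 3 = 1, so Ȟ^2 ≅ Z


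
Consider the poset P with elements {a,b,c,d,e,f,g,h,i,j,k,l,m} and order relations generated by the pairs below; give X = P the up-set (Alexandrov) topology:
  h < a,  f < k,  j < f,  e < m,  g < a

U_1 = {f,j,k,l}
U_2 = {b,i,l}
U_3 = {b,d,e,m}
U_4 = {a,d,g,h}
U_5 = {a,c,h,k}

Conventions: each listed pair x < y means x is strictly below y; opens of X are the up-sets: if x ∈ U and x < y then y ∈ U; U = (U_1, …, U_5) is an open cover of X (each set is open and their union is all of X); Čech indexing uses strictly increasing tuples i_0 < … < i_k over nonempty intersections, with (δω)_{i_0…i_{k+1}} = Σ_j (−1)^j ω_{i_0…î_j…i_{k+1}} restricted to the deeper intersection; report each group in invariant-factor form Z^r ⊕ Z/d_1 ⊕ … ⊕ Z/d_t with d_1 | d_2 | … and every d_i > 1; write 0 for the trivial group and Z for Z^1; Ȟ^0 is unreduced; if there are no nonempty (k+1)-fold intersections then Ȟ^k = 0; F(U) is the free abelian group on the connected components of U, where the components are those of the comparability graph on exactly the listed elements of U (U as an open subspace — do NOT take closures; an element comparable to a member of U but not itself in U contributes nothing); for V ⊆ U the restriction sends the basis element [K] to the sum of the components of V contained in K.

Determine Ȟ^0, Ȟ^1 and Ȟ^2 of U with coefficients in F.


cover nerve:
  U12={l} U15={k} U23={b} U34={d} U45={a,h}
components per intersection:
  U1: {f,j,k} {l}
  U2: {b} {i} {l}
  U3: {b} {d} {e,m}
  U4: {a,g,h} {d}
  U5: {a,h} {c} {k}
  U12: {l}
  U15: {k}
  U23: {b}
  U34: {d}
  U45: {a,h}
C dims 13,5; δ0: rk 5, SNF 1^5
Ȟ^0: (13−5)−0=8 ⇒ Z^8
Ȟ^1: (5−0)−5=0 ⇒ 0
Ȟ^2: (0−0)−0=0 ⇒ 0

Ȟ^0 = Z^8, Ȟ^1 = 0 and Ȟ^2 = 0


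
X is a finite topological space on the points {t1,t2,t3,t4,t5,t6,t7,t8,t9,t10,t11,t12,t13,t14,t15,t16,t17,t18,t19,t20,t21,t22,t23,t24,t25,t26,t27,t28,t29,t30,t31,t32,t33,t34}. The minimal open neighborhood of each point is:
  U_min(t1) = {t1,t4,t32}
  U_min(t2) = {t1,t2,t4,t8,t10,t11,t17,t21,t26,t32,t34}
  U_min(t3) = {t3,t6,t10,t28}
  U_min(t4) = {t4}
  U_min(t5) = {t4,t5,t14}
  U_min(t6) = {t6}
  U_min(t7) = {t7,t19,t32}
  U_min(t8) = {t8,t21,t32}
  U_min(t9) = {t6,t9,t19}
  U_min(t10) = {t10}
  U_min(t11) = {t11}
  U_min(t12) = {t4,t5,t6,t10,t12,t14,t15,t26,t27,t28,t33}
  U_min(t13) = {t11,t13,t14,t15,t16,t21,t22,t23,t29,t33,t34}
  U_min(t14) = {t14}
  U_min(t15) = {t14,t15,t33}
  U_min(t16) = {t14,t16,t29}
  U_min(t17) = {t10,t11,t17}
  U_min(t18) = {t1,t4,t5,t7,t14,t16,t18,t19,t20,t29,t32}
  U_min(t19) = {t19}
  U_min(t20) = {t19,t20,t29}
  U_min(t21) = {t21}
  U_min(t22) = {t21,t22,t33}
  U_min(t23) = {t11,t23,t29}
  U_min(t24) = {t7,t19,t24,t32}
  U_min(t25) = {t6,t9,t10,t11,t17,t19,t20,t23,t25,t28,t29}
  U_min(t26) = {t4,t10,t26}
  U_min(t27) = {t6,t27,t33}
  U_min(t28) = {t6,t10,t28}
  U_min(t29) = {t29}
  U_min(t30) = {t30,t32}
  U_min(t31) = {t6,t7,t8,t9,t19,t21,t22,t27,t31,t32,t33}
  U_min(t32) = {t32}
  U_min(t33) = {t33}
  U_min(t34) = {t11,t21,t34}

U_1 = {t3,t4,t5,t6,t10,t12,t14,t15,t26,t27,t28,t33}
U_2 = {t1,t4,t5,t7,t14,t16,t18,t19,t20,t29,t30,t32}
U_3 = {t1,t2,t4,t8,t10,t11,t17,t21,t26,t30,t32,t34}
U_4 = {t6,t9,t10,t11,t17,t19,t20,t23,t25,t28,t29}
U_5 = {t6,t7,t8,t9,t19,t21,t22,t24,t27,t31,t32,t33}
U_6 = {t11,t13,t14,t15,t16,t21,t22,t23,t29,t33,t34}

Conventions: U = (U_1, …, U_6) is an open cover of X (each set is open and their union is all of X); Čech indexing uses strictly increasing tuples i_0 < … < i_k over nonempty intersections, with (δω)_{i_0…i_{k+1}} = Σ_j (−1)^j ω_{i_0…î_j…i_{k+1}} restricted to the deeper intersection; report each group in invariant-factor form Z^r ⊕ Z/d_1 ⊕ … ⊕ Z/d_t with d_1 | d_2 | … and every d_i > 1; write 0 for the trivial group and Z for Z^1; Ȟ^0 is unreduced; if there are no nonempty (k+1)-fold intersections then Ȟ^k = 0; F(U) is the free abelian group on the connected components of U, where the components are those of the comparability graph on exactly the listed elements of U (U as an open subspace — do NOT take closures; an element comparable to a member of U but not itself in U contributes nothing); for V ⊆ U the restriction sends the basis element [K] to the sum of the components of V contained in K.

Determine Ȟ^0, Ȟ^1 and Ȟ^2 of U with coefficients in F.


cover nerve:
  U12={t4,t5,t14} U13={t4,t10,t26} U14={t6,t10,t28} U15={t6,t27,t33} U16={t14,t15,t33} U23={t1,t4,t30,t32} U24={t19,t20,t29} U25={t7,t19,t32} U26={t14,t16,t29} U34={t10,t11,t17} U35={t8,t21,t32} U36={t11,t21,t34} U45={t6,t9,t19} U46={t11,t23,t29} U56={t21,t22,t33}
  U123={t4} U126={t14} U134={t10} U145={t6} U156={t33} U235={t32} U245={t19} U246={t29} U346={t11} U356={t21}
components per intersection:
  U1: {t3,t4,t5,t6,t10,t12,t14,t15,t26,t27,t28,t33}
  U2: {t1,t4,t5,t7,t14,t16,t18,t19,t20,t29,t30,t32}
  U3: {t1,t2,t4,t8,t10,t11,t17,t21,t26,t30,t32,t34}
  U4: {t6,t9,t10,t11,t17,t19,t20,t23,t25,t28,t29}
  U5: {t6,t7,t8,t9,t19,t21,t22,t24,t27,t31,t32,t33}
  U6: {t11,t13,t14,t15,t16,t21,t22,t23,t29,t33,t34}
  U12: {t4,t5,t14}
  U13: {t4,t10,t26}
  U14: {t6,t10,t28}
  U15: {t6,t27,t33}
  U16: {t14,t15,t33}
  U23: {t1,t4,t30,t32}
  U24: {t19,t20,t29}
  U25: {t7,t19,t32}
  U26: {t14,t16,t29}
  U34: {t10,t11,t17}
  U35: {t8,t21,t32}
  U36: {t11,t21,t34}
  U45: {t6,t9,t19}
  U46: {t11,t23,t29}
  U56: {t21,t22,t33}
  U123: {t4}
  U126: {t14}
  U134: {t10}
  U145: {t6}
  U156: {t33}
  U235: {t32}
  U245: {t19}
  U246: {t29}
  U346: {t11}
  U356: {t21}
C dims 6,15,10; δ0: rk 5, SNF 1^5; δ1: rk 10, SNF 1^9·2
Ȟ^0: (6−5)−0=1 ⇒ Z
Ȟ^1: (15−10)−5=0 ⇒ 0
Ȟ^2: (10−0)−10=0 plus torsion [2] ⇒ Z/2

Ȟ^0 = Z; Ȟ^1 = 0; Ȟ^2 = Z/2


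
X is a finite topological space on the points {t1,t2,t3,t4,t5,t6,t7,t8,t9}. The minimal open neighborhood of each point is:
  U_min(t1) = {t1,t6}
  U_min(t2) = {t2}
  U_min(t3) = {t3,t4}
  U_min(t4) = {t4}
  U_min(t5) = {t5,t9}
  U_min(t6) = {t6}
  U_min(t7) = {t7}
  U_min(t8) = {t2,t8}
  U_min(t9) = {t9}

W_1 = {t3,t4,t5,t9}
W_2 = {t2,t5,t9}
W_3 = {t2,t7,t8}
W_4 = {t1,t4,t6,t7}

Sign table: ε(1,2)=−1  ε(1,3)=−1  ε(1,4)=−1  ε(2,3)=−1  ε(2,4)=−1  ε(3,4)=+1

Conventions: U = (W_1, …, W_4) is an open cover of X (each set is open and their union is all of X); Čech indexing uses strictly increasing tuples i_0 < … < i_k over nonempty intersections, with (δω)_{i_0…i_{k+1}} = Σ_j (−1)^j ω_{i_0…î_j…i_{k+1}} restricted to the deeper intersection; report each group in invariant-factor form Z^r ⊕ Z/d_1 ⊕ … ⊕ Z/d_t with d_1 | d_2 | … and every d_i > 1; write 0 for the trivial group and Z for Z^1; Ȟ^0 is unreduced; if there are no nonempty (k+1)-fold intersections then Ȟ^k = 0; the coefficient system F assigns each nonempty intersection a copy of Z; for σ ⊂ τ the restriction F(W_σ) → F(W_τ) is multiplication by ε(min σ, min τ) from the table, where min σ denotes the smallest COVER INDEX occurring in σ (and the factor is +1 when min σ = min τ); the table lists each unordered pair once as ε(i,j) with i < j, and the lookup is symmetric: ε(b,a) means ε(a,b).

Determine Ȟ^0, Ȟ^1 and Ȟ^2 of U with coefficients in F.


Ȟ^0(U;F) ≅ 0,  Ȟ^1(U;F) ≅ Z/2,  Ȟ^2(U;F) ≅ 0

nerve of the cover:
  W12={t5,t9} W14={t4} W23={t2} W34={t7}
C dims 4,4; δ0: rk 4, SNF 1^3·2
Ȟ^0 = (4 − 4) − 0 = 0, so Ȟ^0 ≅ 0
Ȟ^1 = (4 − 0) − 4 = 0 plus torsion [2], so Ȟ^1 ≅ Z/2
Ȟ^2 = (0 − 0) − 0 = 0, so Ȟ^2 ≅ 0


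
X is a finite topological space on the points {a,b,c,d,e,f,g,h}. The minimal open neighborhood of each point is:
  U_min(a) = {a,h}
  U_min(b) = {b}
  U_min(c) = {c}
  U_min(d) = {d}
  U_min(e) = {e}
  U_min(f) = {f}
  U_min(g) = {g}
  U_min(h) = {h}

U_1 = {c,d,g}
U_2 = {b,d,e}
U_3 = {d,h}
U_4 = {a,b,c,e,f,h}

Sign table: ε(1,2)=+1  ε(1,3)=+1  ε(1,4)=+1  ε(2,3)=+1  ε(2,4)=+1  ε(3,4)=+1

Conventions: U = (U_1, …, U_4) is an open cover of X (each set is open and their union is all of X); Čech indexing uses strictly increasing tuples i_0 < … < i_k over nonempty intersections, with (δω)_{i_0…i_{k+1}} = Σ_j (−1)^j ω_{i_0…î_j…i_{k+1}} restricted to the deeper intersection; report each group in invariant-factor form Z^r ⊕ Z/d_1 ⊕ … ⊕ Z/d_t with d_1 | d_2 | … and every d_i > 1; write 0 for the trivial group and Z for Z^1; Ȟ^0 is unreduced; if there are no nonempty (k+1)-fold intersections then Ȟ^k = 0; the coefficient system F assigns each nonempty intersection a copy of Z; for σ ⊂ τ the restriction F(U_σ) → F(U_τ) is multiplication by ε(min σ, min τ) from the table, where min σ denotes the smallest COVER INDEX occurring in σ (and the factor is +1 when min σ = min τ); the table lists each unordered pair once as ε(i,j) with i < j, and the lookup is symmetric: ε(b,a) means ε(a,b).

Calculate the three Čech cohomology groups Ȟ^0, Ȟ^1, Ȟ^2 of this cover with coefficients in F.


cover nerve:
  U12={d} U13={d} U14={c} U23={d} U24={b,e} U34={h}
  U123={d}
C dims 4,6,1; δ0: rk 3, SNF 1^3; δ1: rk 1, SNF 1^1
Ȟ^0: (4−3)−0=1 ⇒ Z
Ȟ^1: (6−1)−3=2 ⇒ Z^2
Ȟ^2: (1−0)−1=0 ⇒ 0

Ȟ^0 ≅ Z,  Ȟ^1 ≅ Z^2,  Ȟ^2 ≅ 0


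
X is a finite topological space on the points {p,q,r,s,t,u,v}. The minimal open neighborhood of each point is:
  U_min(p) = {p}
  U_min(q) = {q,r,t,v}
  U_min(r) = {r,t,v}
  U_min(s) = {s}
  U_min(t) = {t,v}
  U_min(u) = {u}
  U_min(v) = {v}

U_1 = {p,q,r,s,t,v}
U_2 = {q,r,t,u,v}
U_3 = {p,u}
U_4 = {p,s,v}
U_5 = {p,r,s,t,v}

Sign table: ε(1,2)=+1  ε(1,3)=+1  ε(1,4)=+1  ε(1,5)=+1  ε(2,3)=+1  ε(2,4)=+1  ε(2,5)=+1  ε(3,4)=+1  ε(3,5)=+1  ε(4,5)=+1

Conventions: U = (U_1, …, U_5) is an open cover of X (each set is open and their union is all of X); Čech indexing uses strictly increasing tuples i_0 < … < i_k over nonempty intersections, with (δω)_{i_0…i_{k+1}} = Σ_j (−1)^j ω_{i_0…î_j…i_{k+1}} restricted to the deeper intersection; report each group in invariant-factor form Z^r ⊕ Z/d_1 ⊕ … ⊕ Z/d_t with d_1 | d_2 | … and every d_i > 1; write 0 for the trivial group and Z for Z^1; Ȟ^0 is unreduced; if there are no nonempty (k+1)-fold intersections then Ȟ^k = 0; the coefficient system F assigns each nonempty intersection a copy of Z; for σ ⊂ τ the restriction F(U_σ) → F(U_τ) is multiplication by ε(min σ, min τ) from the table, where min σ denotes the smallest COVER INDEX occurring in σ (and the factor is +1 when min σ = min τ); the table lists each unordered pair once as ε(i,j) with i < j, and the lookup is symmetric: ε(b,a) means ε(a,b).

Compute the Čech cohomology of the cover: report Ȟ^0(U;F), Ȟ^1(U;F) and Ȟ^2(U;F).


Ȟ^0 = Z; Ȟ^1 = Z; Ȟ^2 = 0

nonempty intersections:
  U12={q,r,t,v} U13={p} U14={p,s,v} U15={p,r,s,t,v} U23={u} U24={v} U25={r,t,v} U34={p} U35={p} U45={p,s,v}
  U124={v} U125={r,t,v} U134={p} U135={p} U145={p,s,v} U245={v} U345={p}
  U1245={v} U1345={p}
C dims 5,10,7,2; δ0: rk 4, SNF 1^4; δ1: rk 5, SNF 1^5; δ2: rk 2, SNF 1^2
Ȟ^0: (5−4)−0=1 ⇒ Z
Ȟ^1: (10−5)−4=1 ⇒ Z
Ȟ^2: (7−2)−5=0 ⇒ 0


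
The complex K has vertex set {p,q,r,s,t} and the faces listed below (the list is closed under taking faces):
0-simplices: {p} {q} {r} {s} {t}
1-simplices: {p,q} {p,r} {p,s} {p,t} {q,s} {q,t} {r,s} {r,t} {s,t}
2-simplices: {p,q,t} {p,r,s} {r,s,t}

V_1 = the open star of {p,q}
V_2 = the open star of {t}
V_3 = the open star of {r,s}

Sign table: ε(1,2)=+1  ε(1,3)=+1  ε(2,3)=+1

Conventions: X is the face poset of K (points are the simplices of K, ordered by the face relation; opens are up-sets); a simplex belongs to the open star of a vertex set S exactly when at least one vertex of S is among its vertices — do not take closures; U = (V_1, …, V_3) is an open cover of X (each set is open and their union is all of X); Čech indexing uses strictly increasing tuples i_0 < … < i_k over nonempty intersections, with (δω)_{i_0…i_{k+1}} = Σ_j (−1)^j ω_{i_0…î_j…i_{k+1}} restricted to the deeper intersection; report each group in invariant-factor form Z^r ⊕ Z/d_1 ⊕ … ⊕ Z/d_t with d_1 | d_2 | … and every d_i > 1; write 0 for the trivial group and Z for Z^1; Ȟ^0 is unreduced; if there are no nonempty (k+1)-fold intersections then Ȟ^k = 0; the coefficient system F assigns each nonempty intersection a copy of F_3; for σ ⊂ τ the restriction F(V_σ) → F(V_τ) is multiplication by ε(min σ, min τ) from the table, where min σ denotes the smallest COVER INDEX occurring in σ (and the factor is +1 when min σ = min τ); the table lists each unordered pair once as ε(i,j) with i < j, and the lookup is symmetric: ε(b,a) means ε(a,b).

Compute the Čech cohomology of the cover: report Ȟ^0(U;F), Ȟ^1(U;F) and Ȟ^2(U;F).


Ȟ^0 = Z/3,  Ȟ^1 = Z/3,  Ȟ^2 = 0

cover nerve:
  V1={{p},{q},{p,q},{p,r},{p,s},{p,t},{q,s},{q,t},{p,q,t},{p,r,s}} V2={{t},{p,t},{q,t},{r,t},{s,t},{p,q,t},{r,s,t}} V3={{r},{s},{p,r},{p,s},{q,s},{r,s},{r,t},{s,t},{p,r,s},{r,s,t}}
  V12={{p,t},{q,t},{p,q,t}} V13={{p,r},{p,s},{q,s},{p,r,s}} V23={{r,t},{s,t},{r,s,t}}
C dims 3,3; δ0: rk_F3 2
Ȟ^0: (3−2)−0=1 ⇒ Z/3
Ȟ^1: (3−0)−2=1 ⇒ Z/3
Ȟ^2: (0−0)−0=0 ⇒ 0


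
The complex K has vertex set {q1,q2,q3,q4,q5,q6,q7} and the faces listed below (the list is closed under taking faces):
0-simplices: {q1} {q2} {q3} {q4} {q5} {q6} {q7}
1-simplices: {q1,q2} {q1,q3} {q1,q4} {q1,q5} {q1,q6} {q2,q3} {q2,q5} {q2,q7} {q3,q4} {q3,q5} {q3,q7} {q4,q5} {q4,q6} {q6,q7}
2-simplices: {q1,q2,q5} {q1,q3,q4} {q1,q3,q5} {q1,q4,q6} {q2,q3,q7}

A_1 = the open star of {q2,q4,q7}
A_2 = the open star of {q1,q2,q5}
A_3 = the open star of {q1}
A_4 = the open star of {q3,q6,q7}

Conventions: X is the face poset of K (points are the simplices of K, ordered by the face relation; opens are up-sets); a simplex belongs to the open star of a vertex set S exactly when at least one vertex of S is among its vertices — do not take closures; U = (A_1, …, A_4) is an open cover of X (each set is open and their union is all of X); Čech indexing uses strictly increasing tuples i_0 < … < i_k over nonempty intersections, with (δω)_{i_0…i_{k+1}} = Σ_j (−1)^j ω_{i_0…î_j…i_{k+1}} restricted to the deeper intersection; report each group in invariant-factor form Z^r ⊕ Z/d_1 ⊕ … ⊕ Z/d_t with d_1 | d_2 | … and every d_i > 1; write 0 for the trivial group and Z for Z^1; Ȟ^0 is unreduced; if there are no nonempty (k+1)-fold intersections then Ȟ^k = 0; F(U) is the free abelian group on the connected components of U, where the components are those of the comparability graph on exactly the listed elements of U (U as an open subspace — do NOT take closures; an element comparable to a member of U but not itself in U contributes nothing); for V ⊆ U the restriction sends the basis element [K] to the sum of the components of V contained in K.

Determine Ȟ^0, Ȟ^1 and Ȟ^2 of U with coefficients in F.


Ȟ^0 ≅ Z; Ȟ^1 ≅ Z^3; Ȟ^2 ≅ 0

nerve of the cover:
  A1={{q2},{q4},{q7},{q1,q2},{q1,q4},{q2,q3},{q2,q5},{q2,q7},{q3,q4},{q3,q7},{q4,q5},{q4,q6},{q6,q7},{q1,q2,q5},{q1,q3,q4},{q1,q4,q6},{q2,q3,q7}} A2={{q1},{q2},{q5},{q1,q2},{q1,q3},{q1,q4},{q1,q5},{q1,q6},{q2,q3},{q2,q5},{q2,q7},{q3,q5},{q4,q5},{q1,q2,q5},{q1,q3,q4},{q1,q3,q5},{q1,q4,q6},{q2,q3,q7}} A3={{q1},{q1,q2},{q1,q3},{q1,q4},{q1,q5},{q1,q6},{q1,q2,q5},{q1,q3,q4},{q1,q3,q5},{q1,q4,q6}} A4={{q3},{q6},{q7},{q1,q3},{q1,q6},{q2,q3},{q2,q7},{q3,q4},{q3,q5},{q3,q7},{q4,q6},{q6,q7},{q1,q3,q4},{q1,q3,q5},{q1,q4,q6},{q2,q3,q7}}
  A12={{q2},{q1,q2},{q1,q4},{q2,q3},{q2,q5},{q2,q7},{q4,q5},{q1,q2,q5},{q1,q3,q4},{q1,q4,q6},{q2,q3,q7}} A13={{q1,q2},{q1,q4},{q1,q2,q5},{q1,q3,q4},{q1,q4,q6}} A14={{q7},{q2,q3},{q2,q7},{q3,q4},{q3,q7},{q4,q6},{q6,q7},{q1,q3,q4},{q1,q4,q6},{q2,q3,q7}} A23={{q1},{q1,q2},{q1,q3},{q1,q4},{q1,q5},{q1,q6},{q1,q2,q5},{q1,q3,q4},{q1,q3,q5},{q1,q4,q6}} A24={{q1,q3},{q1,q6},{q2,q3},{q2,q7},{q3,q5},{q1,q3,q4},{q1,q3,q5},{q1,q4,q6},{q2,q3,q7}} A34={{q1,q3},{q1,q6},{q1,q3,q4},{q1,q3,q5},{q1,q4,q6}}
  A123={{q1,q2},{q1,q4},{q1,q2,q5},{q1,q3,q4},{q1,q4,q6}} A124={{q2,q3},{q2,q7},{q1,q3,q4},{q1,q4,q6},{q2,q3,q7}} A134={{q1,q3,q4},{q1,q4,q6}} A234={{q1,q3},{q1,q6},{q1,q3,q4},{q1,q3,q5},{q1,q4,q6}}
  A1234={{q1,q3,q4},{q1,q4,q6}}
components per intersection:
  A1: {{q2},{q7},{q1,q2},{q2,q3},{q2,q5},{q2,q7},{q3,q7},{q6,q7},{q1,q2,q5},{q2,q3,q7}} {{q4},{q1,q4},{q3,q4},{q4,q5},{q4,q6},{q1,q3,q4},{q1,q4,q6}}
  A2: {{q1},{q2},{q5},{q1,q2},{q1,q3},{q1,q4},{q1,q5},{q1,q6},{q2,q3},{q2,q5},{q2,q7},{q3,q5},{q4,q5},{q1,q2,q5},{q1,q3,q4},{q1,q3,q5},{q1,q4,q6},{q2,q3,q7}}
  A3: {{q1},{q1,q2},{q1,q3},{q1,q4},{q1,q5},{q1,q6},{q1,q2,q5},{q1,q3,q4},{q1,q3,q5},{q1,q4,q6}}
  A4: {{q3},{q6},{q7},{q1,q3},{q1,q6},{q2,q3},{q2,q7},{q3,q4},{q3,q5},{q3,q7},{q4,q6},{q6,q7},{q1,q3,q4},{q1,q3,q5},{q1,q4,q6},{q2,q3,q7}}
  A12: {{q2},{q1,q2},{q2,q3},{q2,q5},{q2,q7},{q1,q2,q5},{q2,q3,q7}} {{q1,q4},{q1,q3,q4},{q1,q4,q6}} {{q4,q5}}
  A13: {{q1,q2},{q1,q2,q5}} {{q1,q4},{q1,q3,q4},{q1,q4,q6}}
  A14: {{q7},{q2,q3},{q2,q7},{q3,q7},{q6,q7},{q2,q3,q7}} {{q3,q4},{q1,q3,q4}} {{q4,q6},{q1,q4,q6}}
  A23: {{q1},{q1,q2},{q1,q3},{q1,q4},{q1,q5},{q1,q6},{q1,q2,q5},{q1,q3,q4},{q1,q3,q5},{q1,q4,q6}}
  A24: {{q1,q3},{q3,q5},{q1,q3,q4},{q1,q3,q5}} {{q1,q6},{q1,q4,q6}} {{q2,q3},{q2,q7},{q2,q3,q7}}
  A34: {{q1,q3},{q1,q3,q4},{q1,q3,q5}} {{q1,q6},{q1,q4,q6}}
  A123: {{q1,q2},{q1,q2,q5}} {{q1,q4},{q1,q3,q4},{q1,q4,q6}}
  A124: {{q2,q3},{q2,q7},{q2,q3,q7}} {{q1,q3,q4}} {{q1,q4,q6}}
  A134: {{q1,q3,q4}} {{q1,q4,q6}}
  A234: {{q1,q3},{q1,q3,q4},{q1,q3,q5}} {{q1,q6},{q1,q4,q6}}
  A1234: {{q1,q3,q4}} {{q1,q4,q6}}
C dims 5,14,9,2; δ0: rk 4, SNF 1^4; δ1: rk 7, SNF 1^7; δ2: rk 2, SNF 1^2
Ȟ^0 = (5 − 4) − 0 = 1, so Ȟ^0 ≅ Z
Ȟ^1 = (14 − 7) − 4 = 3, so Ȟ^1 ≅ Z^3
Ȟ^2 = (9 − 2) − 7 = 0, so Ȟ^2 ≅ 0


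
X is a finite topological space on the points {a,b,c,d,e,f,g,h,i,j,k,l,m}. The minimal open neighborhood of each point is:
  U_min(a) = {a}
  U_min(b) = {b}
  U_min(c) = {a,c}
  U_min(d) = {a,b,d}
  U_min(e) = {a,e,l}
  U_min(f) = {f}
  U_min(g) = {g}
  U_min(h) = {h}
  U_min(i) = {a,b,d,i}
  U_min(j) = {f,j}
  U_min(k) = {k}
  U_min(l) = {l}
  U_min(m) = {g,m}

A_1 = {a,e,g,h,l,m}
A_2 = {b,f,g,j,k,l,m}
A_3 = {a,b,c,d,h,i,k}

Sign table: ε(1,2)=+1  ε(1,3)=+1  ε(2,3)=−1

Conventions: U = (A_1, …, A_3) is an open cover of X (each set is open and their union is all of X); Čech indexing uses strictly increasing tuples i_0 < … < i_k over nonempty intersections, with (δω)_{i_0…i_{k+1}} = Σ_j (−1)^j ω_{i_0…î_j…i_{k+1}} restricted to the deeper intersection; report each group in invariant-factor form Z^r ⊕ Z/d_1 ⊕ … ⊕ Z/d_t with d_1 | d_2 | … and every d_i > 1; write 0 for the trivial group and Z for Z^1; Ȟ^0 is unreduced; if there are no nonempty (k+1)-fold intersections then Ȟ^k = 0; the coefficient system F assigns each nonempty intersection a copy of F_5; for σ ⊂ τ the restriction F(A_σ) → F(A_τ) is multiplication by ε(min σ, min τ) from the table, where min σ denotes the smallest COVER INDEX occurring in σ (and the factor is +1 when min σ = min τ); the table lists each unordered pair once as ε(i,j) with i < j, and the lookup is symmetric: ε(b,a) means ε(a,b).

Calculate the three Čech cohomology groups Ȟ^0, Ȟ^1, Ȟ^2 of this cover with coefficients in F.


Ȟ^0(U;F) ≅ 0,  Ȟ^1(U;F) ≅ 0,  Ȟ^2(U;F) ≅ 0

intersection data:
  A12={g,l,m} A13={a,h} A23={b,k}
C dims 3,3; δ0: rk_F5 3
Ȟ^0 = (3 − 3) − 0 = 0, so Ȟ^0 ≅ 0
Ȟ^1 = (3 − 0) − 3 = 0, so Ȟ^1 ≅ 0
Ȟ^2 = (0 − 0) − 0 = 0, so Ȟ^2 ≅ 0


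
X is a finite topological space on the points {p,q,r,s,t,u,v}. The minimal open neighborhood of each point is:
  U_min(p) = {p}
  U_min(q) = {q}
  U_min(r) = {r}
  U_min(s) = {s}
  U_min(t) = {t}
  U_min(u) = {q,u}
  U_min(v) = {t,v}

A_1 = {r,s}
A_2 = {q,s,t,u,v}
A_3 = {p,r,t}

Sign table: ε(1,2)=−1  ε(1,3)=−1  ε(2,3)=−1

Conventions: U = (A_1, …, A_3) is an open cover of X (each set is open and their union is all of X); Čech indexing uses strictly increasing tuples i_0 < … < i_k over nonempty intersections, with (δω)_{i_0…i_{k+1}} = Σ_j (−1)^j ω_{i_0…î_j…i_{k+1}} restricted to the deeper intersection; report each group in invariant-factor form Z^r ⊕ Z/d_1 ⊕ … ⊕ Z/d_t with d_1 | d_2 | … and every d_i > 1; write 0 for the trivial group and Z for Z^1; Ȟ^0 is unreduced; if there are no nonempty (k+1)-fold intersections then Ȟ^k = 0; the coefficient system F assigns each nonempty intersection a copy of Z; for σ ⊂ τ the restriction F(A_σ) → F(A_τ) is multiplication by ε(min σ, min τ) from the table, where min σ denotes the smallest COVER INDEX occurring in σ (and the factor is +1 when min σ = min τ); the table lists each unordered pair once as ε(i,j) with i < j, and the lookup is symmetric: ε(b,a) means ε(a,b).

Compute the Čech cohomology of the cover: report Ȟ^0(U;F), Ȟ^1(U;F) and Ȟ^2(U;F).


cover nerve:
  A12={s} A13={r} A23={t}
C dims 3,3; δ0: rk 3, SNF 1^2·2
Ȟ^0: (3−3)−0=0 ⇒ 0
Ȟ^1: (3−0)−3=0 plus torsion [2] ⇒ Z/2
Ȟ^2: (0−0)−0=0 ⇒ 0

Ȟ^0(U;F) ≅ 0, Ȟ^1(U;F) ≅ Z/2 and Ȟ^2(U;F) ≅ 0


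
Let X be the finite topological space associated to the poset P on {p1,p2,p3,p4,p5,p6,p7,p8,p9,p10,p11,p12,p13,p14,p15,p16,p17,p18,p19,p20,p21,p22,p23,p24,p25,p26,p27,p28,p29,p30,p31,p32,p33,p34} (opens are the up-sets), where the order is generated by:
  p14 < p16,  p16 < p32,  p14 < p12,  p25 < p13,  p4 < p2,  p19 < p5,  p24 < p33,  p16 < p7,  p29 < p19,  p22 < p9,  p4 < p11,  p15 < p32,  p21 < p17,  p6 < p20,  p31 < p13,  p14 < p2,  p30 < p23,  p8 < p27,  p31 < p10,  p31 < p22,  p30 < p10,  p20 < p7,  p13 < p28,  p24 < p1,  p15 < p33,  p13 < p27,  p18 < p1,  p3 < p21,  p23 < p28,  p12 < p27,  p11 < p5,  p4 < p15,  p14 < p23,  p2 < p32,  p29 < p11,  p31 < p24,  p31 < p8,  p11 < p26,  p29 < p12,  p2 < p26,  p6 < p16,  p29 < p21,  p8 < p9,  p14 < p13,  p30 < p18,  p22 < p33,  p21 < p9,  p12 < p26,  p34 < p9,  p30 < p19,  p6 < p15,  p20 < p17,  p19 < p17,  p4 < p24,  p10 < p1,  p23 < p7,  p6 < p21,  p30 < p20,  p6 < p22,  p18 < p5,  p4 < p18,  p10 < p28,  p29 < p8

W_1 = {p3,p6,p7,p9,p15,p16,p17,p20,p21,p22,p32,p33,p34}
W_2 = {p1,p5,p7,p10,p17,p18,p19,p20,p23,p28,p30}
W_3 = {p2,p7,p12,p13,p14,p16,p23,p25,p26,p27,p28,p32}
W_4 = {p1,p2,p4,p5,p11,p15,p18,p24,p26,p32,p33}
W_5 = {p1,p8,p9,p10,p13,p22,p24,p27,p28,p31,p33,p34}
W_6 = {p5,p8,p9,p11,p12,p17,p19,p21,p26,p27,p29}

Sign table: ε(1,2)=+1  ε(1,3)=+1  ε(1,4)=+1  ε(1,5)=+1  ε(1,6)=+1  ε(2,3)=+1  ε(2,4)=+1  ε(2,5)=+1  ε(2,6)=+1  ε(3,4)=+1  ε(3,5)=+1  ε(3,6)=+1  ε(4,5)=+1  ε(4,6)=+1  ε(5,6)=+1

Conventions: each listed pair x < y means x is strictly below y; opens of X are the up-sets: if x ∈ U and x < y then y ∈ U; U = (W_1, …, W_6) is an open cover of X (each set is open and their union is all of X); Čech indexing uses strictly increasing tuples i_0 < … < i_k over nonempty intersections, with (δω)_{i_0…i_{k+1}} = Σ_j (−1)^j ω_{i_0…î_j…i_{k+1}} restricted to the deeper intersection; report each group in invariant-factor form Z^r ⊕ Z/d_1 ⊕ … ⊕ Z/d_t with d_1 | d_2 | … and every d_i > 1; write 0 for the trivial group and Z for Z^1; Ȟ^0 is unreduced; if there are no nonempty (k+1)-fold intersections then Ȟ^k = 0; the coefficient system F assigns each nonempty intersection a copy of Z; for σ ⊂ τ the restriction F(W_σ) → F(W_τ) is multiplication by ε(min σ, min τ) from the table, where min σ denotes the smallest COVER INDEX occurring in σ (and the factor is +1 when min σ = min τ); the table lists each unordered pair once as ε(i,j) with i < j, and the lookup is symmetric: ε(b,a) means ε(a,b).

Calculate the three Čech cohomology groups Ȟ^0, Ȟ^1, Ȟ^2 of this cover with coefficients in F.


cover nerve:
  W12={p7,p17,p20} W13={p7,p16,p32} W14={p15,p32,p33} W15={p9,p22,p33,p34} W16={p9,p17,p21} W23={p7,p23,p28} W24={p1,p5,p18} W25={p1,p10,p28} W26={p5,p17,p19} W34={p2,p26,p32} W35={p13,p27,p28} W36={p12,p26,p27} W45={p1,p24,p33} W46={p5,p11,p26} W56={p8,p9,p27}
  W123={p7} W126={p17} W134={p32} W145={p33} W156={p9} W235={p28} W245={p1} W246={p5} W346={p26} W356={p27}
C dims 6,15,10; δ0: rk 5, SNF 1^5; δ1: rk 10, SNF 1^9·2
Ȟ^0: (6−5)−0=1 ⇒ Z
Ȟ^1: (15−10)−5=0 ⇒ 0
Ȟ^2: (10−0)−10=0 plus torsion [2] ⇒ Z/2

Ȟ^0 ≅ Z; Ȟ^1 ≅ 0; Ȟ^2 ≅ Z/2


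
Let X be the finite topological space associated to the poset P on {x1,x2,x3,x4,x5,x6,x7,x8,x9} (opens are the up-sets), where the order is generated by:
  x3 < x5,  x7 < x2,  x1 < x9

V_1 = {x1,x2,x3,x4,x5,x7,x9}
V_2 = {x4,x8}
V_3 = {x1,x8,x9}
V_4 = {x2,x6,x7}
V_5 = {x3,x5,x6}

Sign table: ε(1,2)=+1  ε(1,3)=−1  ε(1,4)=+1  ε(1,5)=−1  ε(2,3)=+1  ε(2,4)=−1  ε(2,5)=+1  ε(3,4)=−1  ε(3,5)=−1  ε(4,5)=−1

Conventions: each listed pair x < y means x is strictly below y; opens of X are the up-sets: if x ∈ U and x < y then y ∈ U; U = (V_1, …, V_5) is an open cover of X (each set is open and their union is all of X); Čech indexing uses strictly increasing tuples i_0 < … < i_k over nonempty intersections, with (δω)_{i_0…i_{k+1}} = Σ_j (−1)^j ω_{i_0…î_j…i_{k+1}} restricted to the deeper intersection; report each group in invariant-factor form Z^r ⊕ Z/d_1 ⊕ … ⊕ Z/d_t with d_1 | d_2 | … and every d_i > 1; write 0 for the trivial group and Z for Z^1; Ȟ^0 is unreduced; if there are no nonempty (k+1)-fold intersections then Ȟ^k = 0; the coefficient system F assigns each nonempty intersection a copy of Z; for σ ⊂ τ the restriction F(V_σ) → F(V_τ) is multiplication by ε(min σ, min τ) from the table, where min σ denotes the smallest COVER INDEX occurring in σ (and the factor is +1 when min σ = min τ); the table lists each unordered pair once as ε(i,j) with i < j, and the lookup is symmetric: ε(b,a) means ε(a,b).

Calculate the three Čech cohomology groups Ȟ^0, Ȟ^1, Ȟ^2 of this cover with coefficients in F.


Ȟ^0(U;F) ≅ 0, Ȟ^1(U;F) ≅ Z ⊕ Z/2, Ȟ^2(U;F) ≅ 0

intersection data:
  V12={x4} V13={x1,x9} V14={x2,x7} V15={x3,x5} V23={x8} V45={x6}
C dims 5,6; δ0: rk 5, SNF 1^4·2
Ȟ^0 = (5 − 5) − 0 = 0, so Ȟ^0 ≅ 0
Ȟ^1 = (6 − 0) − 5 = 1 plus torsion [2], so Ȟ^1 ≅ Z ⊕ Z/2
Ȟ^2 = (0 − 0) − 0 = 0, so Ȟ^2 ≅ 0


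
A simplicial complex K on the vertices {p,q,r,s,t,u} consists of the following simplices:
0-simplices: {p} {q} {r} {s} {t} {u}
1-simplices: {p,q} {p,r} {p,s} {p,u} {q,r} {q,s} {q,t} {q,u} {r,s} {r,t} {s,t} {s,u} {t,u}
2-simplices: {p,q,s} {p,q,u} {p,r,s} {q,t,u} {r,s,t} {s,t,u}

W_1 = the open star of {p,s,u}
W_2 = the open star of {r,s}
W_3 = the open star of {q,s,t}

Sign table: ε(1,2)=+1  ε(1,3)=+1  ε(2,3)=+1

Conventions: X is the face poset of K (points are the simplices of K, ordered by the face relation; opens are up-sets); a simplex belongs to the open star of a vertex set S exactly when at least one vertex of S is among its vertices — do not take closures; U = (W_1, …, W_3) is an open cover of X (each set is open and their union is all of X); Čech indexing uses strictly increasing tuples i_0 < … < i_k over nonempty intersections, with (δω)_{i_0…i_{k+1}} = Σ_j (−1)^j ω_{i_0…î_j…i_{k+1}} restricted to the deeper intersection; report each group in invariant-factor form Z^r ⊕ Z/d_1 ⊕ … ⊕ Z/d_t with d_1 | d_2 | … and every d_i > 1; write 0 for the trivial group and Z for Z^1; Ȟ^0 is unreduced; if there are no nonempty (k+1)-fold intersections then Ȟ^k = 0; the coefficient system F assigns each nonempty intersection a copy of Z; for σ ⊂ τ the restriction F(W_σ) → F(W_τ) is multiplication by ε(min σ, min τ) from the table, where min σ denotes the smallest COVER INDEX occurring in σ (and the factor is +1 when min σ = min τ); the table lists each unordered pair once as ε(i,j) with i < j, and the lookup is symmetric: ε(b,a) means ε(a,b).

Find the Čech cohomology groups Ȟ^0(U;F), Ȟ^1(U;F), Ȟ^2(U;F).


nerve simplices:
  W1={{p},{s},{u},{p,q},{p,r},{p,s},{p,u},{q,s},{q,u},{r,s},{s,t},{s,u},{t,u},{p,q,s},{p,q,u},{p,r,s},{q,t,u},{r,s,t},{s,t,u}} W2={{r},{s},{p,r},{p,s},{q,r},{q,s},{r,s},{r,t},{s,t},{s,u},{p,q,s},{p,r,s},{r,s,t},{s,t,u}} W3={{q},{s},{t},{p,q},{p,s},{q,r},{q,s},{q,t},{q,u},{r,s},{r,t},{s,t},{s,u},{t,u},{p,q,s},{p,q,u},{p,r,s},{q,t,u},{r,s,t},{s,t,u}}
  W12={{s},{p,r},{p,s},{q,s},{r,s},{s,t},{s,u},{p,q,s},{p,r,s},{r,s,t},{s,t,u}} W13={{s},{p,q},{p,s},{q,s},{q,u},{r,s},{s,t},{s,u},{t,u},{p,q,s},{p,q,u},{p,r,s},{q,t,u},{r,s,t},{s,t,u}} W23={{s},{p,s},{q,r},{q,s},{r,s},{r,t},{s,t},{s,u},{p,q,s},{p,r,s},{r,s,t},{s,t,u}}
  W123={{s},{p,s},{q,s},{r,s},{s,t},{s,u},{p,q,s},{p,r,s},{r,s,t},{s,t,u}}
C dims 3,3,1; δ0: rk 2, SNF 1^2; δ1: rk 1, SNF 1^1
degree 0: 3−2−0 = 1 → Ȟ^0 ≅ Z
degree 1: 3−1−2 = 0 → Ȟ^1 ≅ 0
degree 2: 1−0−1 = 0 → Ȟ^2 ≅ 0

Ȟ^0 = Z, Ȟ^1 = 0 and Ȟ^2 = 0
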